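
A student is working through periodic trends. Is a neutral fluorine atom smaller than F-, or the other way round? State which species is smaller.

Forming F- adds 1 electron to F. More electron–electron repulsion in the same shell, with unchanged nuclear charge, lets the cloud expand.
An anion is larger than its parent atom: F- > F.

F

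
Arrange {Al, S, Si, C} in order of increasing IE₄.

The fourth ionization energy removes an electron from the +3 ion. For each element: Al³⁺ is the bare [Ne] core; S³⁺ still has 3 valence electrons; Si³⁺ still has 1 valence electron; C³⁺ still has 1 valence electron.
Pulling an electron out of a noble-gas core costs far more than removing a remaining valence electron, so Al sits at the high end of IE_4.
Valence configurations: S³⁺ [Ne]3s²3p¹, Si³⁺ [Ne]3s¹, C³⁺ [He]2s¹.
Tabulated IE_4 (kJ/mol): Al 11577, S 4556, Si 4356, C 6223.
So the fourth ionization energies run Si < S < C < Al.

Si < S < C < Al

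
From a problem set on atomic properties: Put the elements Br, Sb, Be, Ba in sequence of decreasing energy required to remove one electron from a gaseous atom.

Removing the outermost electron gets harder across a period and easier down a group.
These span different periods and groups, so the two trends combine.
Sb > Ba: both effects reinforce here, so Sb is clearly the higher of the two.
Be > Sb: the two effects oppose for this pair; the down-group effect wins (900 vs 831 kJ/mol).
Br > Be: period and group pull opposite ways; the across-period shift dominates (1140 vs 900 kJ/mol).
For reference (kJ/mol): Be 900, Br 1140, Sb 831, Ba 503.
So from highest to lowest: Br > Be > Sb > Ba.

Br > Be > Sb > Ba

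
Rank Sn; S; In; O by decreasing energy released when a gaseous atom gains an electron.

O is in period 2, group 16; S is in period 3, group 16; In is in period 5, group 13; Sn is in period 5, group 14.
Atoms with high Z_eff and room in the valence shell (especially the halogens) have the most exothermic electron affinities.
These span different periods and groups, so the two trends combine.
Sn > In: both are in period 5; the period trend gives Sn the larger value.
O > Sn: both effects reinforce here, so O is clearly the higher of the two.
S > O: this pair runs against the simple trend — see the exception note.
Note the exception: S has a higher electron affinity than O, contrary to the simple trend — the compact 2p subshell of O repels the added electron more than S's larger 3p does.
For reference (kJ/mol): O 141, S 200, In 29, Sn 107.
So from highest to lowest: S > O > Sn > In.

S, O, Sn, In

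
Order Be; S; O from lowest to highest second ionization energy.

Be < S < O

IE_2 is the cost of taking one more electron from the +1 cation: Be⁺ still has 1 valence electron; S⁺ still has 5 valence electrons; O⁺ still has 5 valence electrons.
All are still removing valence electrons, so compare the +1 ions as you would atoms: IE_2 generally rises across a period (higher Z_eff) and falls down a group (larger shell), subject to the usual subshell exceptions.
Valence configurations: Be⁺ [He]2s¹, S⁺ [Ne]3s²3p³, O⁺ [He]2s²2p³.
Tabulated IE_2 (kJ/mol): Be 1757, S 2252, O 3388.
So the second ionization energies run Be < S < O.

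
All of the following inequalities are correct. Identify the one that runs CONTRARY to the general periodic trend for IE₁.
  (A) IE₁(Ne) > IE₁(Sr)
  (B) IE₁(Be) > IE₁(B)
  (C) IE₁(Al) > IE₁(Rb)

The general trend: IE₁ increases across a period and decreases down a group.
(A) Ne (period 2, group 18) vs Sr (period 5, group 2): the stated order agrees with the simple trend.
(B) Be (period 2, group 2) vs B (period 2, group 13): the stated order contradicts the simple trend.
(C) Al (period 3, group 13) vs Rb (period 5, group 1): the stated order agrees with the simple trend.
The exception is (B): removing B's lone 2p electron is easier than breaking Be's filled 2s².

(B)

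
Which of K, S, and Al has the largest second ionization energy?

K

Consider each +1 ion: K⁺ is the bare [Ar] core; S⁺ still has 5 valence electrons; Al⁺ still has 2 valence electrons.
Breaking into a closed-shell core is much more expensive than removing a leftover valence electron — K has the largest IE_2 here.
Valence configurations: S⁺ [Ne]3s²3p³, Al⁺ [Ne]3s².
The numbers (kJ/mol): K 3052, S 2252, Al 1817.
Hence IE_2: Al < S < K.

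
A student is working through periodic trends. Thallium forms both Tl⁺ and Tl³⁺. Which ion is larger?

Both ions have Z = 81 protons, but Tl³⁺ has lost more electrons, so its remaining electrons feel a larger effective nuclear charge per electron and are pulled in more tightly.
Higher positive charge → smaller ion, so Tl⁺ > Tl³⁺.

Tl⁺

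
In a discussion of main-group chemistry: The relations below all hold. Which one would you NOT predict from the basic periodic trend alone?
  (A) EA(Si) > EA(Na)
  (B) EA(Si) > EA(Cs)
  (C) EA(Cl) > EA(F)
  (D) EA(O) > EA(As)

(C)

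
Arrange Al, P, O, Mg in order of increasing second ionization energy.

IE_2 is the cost of taking one more electron from the +1 cation: Al⁺ still has 2 valence electrons; P⁺ still has 4 valence electrons; O⁺ still has 5 valence electrons; Mg⁺ still has 1 valence electron.
All are still removing valence electrons, so compare the +1 ions as you would atoms: IE_2 generally rises across a period (higher Z_eff) and falls down a group (larger shell), subject to the usual subshell exceptions.
Valence configurations: Al⁺ [Ne]3s², P⁺ [Ne]3s²3p², O⁺ [He]2s²2p³, Mg⁺ [Ne]3s¹.
Tabulated IE_2 (kJ/mol): Al 1817, P 1907, O 3388, Mg 1451.
Hence IE_2: Mg < Al < P < O.

Mg, Al, P, O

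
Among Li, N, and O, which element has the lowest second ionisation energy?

Consider each +1 ion: Li⁺ is the bare [He] core; N⁺ still has 4 valence electrons; O⁺ still has 5 valence electrons.
Pulling an electron out of a noble-gas core costs far more than removing a remaining valence electron, so Li sits at the high end of IE_2.
Valence configurations: N⁺ [He]2s²2p², O⁺ [He]2s²2p³.
Tabulated IE_2 (kJ/mol): Li 7298, N 2856, O 3388.
Putting it together, IE_2: N < O < Li.

N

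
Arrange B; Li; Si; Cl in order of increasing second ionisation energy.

Si, Cl, B, Li

The second ionization energy removes an electron from the +1 ion. For each element: B⁺ still has 2 valence electrons; Li⁺ is the bare [He] core; Si⁺ still has 3 valence electrons; Cl⁺ still has 6 valence electrons.
Core electrons are held far more tightly than valence electrons, so Li tops the IE_2 order.
Valence configurations: B⁺ [He]2s², Si⁺ [Ne]3s²3p¹, Cl⁺ [Ne]3s²3p⁴.
The numbers (kJ/mol): B 2427, Li 7298, Si 1577, Cl 2298.
Putting it together, IE_2: Si < Cl < B < Li.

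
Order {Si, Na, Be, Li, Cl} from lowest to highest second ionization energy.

The second ionization energy removes an electron from the +1 ion. For each element: Si⁺ still has 3 valence electrons; Na⁺ is the bare [Ne] core; Be⁺ still has 1 valence electron; Li⁺ is the bare [He] core; Cl⁺ still has 6 valence electrons.
Core electrons are held far more tightly than valence electrons, so Na and Li top the IE_2 order.
Valence configurations: Si⁺ [Ne]3s²3p¹, Be⁺ [He]2s¹, Cl⁺ [Ne]3s²3p⁴.
Approximate IE_2 values (kJ/mol): Si 1577, Na 4562, Be 1757, Li 7298, Cl 2298.
So the second ionization energies run Si < Be < Cl < Na < Li.

Si < Be < Cl < Na < Li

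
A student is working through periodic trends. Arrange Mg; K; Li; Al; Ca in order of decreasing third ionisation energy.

After 2 electrons have been removed, what remains? Mg²⁺ is the bare [Ne] core; K²⁺ is already 1 electron into the core; Li²⁺ is already 1 electron into the core; Al²⁺ still has 1 valence electron; Ca²⁺ is the bare [Ar] core.
Pulling an electron out of a noble-gas core costs far more than removing a remaining valence electron, so K, Ca, Mg and Li sit at the high end of IE_3.
Tabulated IE_3 (kJ/mol): Mg 7733, K 4420, Li 11815, Al 2745, Ca 4912.
So the third ionization energies run Al < K < Ca < Mg < Li.

Li > Mg > Ca > K > Al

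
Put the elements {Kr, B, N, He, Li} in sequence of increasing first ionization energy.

Li < B < Kr < N < He

First ionization energy rises across a period (greater Z_eff holds electrons more tightly) and falls down a group (valence electrons are farther from the nucleus).
These span different periods and groups, so the two trends combine.
B > Li: B lies to the right of Li in period 2, so the across-period effect alone puts B higher.
Kr > B: the two effects oppose for this pair; the across-period effect wins (1351 vs 801 kJ/mol).
N > Kr: the two effects oppose for this pair; the down-group effect wins (1402 vs 1351 kJ/mol).
He > N: relative to N, both the across-period and down-group shifts push He's first ionization energy up.
Tabulated first ionization energy (kJ/mol): He 2372, Li 520, B 801, N 1402, Kr 1351.
So from lowest to highest: Li < B < Kr < N < He.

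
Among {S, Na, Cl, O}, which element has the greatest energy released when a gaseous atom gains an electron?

Cl

O is in period 2, group 16; Na is in period 3, group 1; S is in period 3, group 16; Cl is in period 3, group 17.
EA tends to increase across a period and decrease down a group, though the pattern is less regular than for IE or radius.
Here both period and group differ, so the two effects have to be weighed against each other.
O > Na: both effects reinforce here, so O is clearly the higher of the two.
S > O: this pair runs against the simple trend — see the exception note.
Cl > S: Cl lies to the right of S in period 3, so the across-period effect alone puts Cl higher.
Note the exception: S has a higher electron affinity than O, contrary to the simple trend — the compact 2p subshell of O repels the added electron more than S's larger 3p does.
For reference (kJ/mol): O 141, Na 53, S 200, Cl 349.
The greatest energy released when a gaseous atom gains an electron among these belongs to Cl.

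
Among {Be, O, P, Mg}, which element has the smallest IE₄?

P

The fourth ionization energy removes an electron from the +3 ion. For each element: Be³⁺ is already 1 electron into the core; O³⁺ still has 3 valence electrons; P³⁺ still has 2 valence electrons; Mg³⁺ is already 1 electron into the core.
Core electrons are held far more tightly than valence electrons, so Mg and Be top the IE_4 order.
Valence configurations: O³⁺ [He]2s²2p¹, P³⁺ [Ne]3s².
Approximate IE_4 values (kJ/mol): Be 21007, O 7469, P 4964, Mg 10543.
Putting it together, IE_4: P < O < Mg < Be.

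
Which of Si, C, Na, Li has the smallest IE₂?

Si

IE_2 is the cost of taking one more electron from the +1 cation: Si⁺ still has 3 valence electrons; C⁺ still has 3 valence electrons; Na⁺ is the bare [Ne] core; Li⁺ is the bare [He] core.
Core electrons are held far more tightly than valence electrons, so Na and Li top the IE_2 order.
Valence configurations: Si⁺ [Ne]3s²3p¹, C⁺ [He]2s²2p¹.
Tabulated IE_2 (kJ/mol): Si 1577, C 2353, Na 4562, Li 7298.
So the second ionization energies run Si < C < Na < Li.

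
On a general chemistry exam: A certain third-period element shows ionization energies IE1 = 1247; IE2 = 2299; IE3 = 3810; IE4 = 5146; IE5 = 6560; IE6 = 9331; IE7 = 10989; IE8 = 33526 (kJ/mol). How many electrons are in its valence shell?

Look for the largest jump between consecutive ionization energies: IE8/IE7 ≈ 3.1, far larger than any earlier ratio.
That jump marks the point where a core electron is being removed. So the atom has 7 valence electrons.

7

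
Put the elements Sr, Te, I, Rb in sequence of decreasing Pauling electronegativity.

I > Te > Sr > Rb

Atoms toward the upper right of the periodic table pull bonding electrons most strongly.
All lie in period 5, so electronegativity increases left to right.
So from highest to lowest: I > Te > Sr > Rb.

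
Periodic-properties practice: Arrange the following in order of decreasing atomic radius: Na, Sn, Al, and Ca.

Ca > Na > Sn > Al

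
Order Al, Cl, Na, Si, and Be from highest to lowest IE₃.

The third ionization energy removes an electron from the +2 ion. For each element: Al²⁺ still has 1 valence electron; Cl²⁺ still has 5 valence electrons; Na²⁺ is already 1 electron into the core; Si²⁺ still has 2 valence electrons; Be²⁺ is the bare [He] core.
Core electrons are held far more tightly than valence electrons, so Na and Be top the IE_3 order.
Valence configurations: Al²⁺ [Ne]3s¹, Cl²⁺ [Ne]3s²3p³, Si²⁺ [Ne]3s².
Approximate IE_3 values (kJ/mol): Al 2745, Cl 3822, Na 6910, Si 3232, Be 14849.
Overall IE_3 order: Al < Si < Cl < Na < Be.

Be > Na > Cl > Si > Al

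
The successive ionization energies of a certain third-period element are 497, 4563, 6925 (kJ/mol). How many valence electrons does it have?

Look for the largest jump between consecutive ionization energies: IE2/IE1 ≈ 9.2, far larger than any earlier ratio.
That jump marks the point where a core electron is being removed. So the atom has 1 valence electron.

1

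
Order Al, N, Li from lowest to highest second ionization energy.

IE_2 is the cost of taking one more electron from the +1 cation: Al⁺ still has 2 valence electrons; N⁺ still has 4 valence electrons; Li⁺ is the bare [He] core.
Core electrons are held far more tightly than valence electrons, so Li tops the IE_2 order.
Valence configurations: Al⁺ [Ne]3s², N⁺ [He]2s²2p².
Tabulated IE_2 (kJ/mol): Al 1817, N 2856, Li 7298.
Overall IE_2 order: Al < N < Li.

Al < N < Li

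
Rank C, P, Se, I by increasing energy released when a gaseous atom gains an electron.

P < C < Se < I

Electron affinity generally becomes more exothermic across a period toward the halogens and less exothermic down a group.
A diagonal step moves right (one effect) and down (the opposite effect) at once.
C > P: period and group pull opposite ways; the down-group shift dominates (122 vs 72 kJ/mol).
Se > C: the two effects oppose for this pair; the across-period effect wins (195 vs 122 kJ/mol).
I > Se: the two effects oppose for this pair; the across-period effect wins (295 vs 195 kJ/mol).
For reference (kJ/mol): C 122, P 72, Se 195, I 295.
So from lowest to highest: P < C < Se < I.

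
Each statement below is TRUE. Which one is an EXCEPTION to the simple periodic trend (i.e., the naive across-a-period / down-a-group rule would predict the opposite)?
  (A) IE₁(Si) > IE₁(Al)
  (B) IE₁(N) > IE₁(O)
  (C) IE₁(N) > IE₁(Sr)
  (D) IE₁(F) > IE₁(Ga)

The general trend: first ionisation energy increases across a period and decreases down a group.
(A) Si (period 3, group 14) vs Al (period 3, group 13): the stated order agrees with the simple trend.
(B) N (period 2, group 15) vs O (period 2, group 16): the stated order contradicts the simple trend.
(C) N (period 2, group 15) vs Sr (period 5, group 2): the stated order agrees with the simple trend.
(D) F (period 2, group 17) vs Ga (period 4, group 13): the stated order agrees with the simple trend.
The exception is (B): pairing an electron in O's 2p⁴ costs repulsion energy, so O ionizes more easily than half-filled N (2p³).

(B)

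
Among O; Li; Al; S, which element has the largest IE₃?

IE_3 is the cost of taking one more electron from the +2 cation: O²⁺ still has 4 valence electrons; Li²⁺ is already 1 electron into the core; Al²⁺ still has 1 valence electron; S²⁺ still has 4 valence electrons.
Pulling an electron out of a noble-gas core costs far more than removing a remaining valence electron, so Li sits at the high end of IE_3.
Valence configurations: O²⁺ [He]2s²2p², Al²⁺ [Ne]3s¹, S²⁺ [Ne]3s²3p².
The numbers (kJ/mol): O 5300, Li 11815, Al 2745, S 3357.
Hence IE_3: Al < S < O < Li.

Li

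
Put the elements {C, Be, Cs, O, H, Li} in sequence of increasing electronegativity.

Cs < Li < Be < H < C < O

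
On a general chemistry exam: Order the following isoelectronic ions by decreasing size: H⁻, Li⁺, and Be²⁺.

All of these have 2 electrons, so size is governed by nuclear charge alone: the more protons, the stronger the pull on the same electron cloud, and the smaller the ion.
Nuclear charges: Be²⁺ (Z=4), Li⁺ (Z=3), H⁻ (Z=1).
Largest to smallest: H⁻ > Li⁺ > Be²⁺.

H⁻, Li⁺, Be²⁺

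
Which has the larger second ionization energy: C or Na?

Na

After 1 electron has been removed, what remains? C⁺ still has 3 valence electrons; Na⁺ is the bare [Ne] core.
Pulling an electron out of a noble-gas core costs far more than removing a remaining valence electron, so Na sits at the high end of IE_2.
Approximate IE_2 values (kJ/mol): C 2353, Na 4562.
So the second ionization energies run C < Na.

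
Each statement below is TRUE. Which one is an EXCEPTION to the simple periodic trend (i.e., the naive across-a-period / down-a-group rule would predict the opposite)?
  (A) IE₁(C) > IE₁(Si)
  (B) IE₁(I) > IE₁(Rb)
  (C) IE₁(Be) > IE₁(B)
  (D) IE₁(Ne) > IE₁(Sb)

(C)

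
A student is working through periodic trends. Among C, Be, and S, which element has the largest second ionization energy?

C

The second ionization energy removes an electron from the +1 ion. For each element: C⁺ still has 3 valence electrons; Be⁺ still has 1 valence electron; S⁺ still has 5 valence electrons.
All are still removing valence electrons, so compare the +1 ions as you would atoms: IE_2 generally rises across a period (higher Z_eff) and falls down a group (larger shell), subject to the usual subshell exceptions.
Valence configurations: C⁺ [He]2s²2p¹, Be⁺ [He]2s¹, S⁺ [Ne]3s²3p³.
Tabulated IE_2 (kJ/mol): C 2353, Be 1757, S 2252.
Overall IE_2 order: Be < S < C.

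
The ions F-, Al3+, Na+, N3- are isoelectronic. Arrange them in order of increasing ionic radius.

Al3+ < Na+ < F- < N3-

All of these have 10 electrons, so size is governed by nuclear charge alone: the more protons, the stronger the pull on the same electron cloud, and the smaller the ion.
Nuclear charges: Al3+ (Z=13), Na+ (Z=11), F- (Z=9), N3- (Z=7).
Smallest to largest: Al3+ < Na+ < F- < N3-.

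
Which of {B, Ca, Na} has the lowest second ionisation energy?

Ca

The second ionization energy removes an electron from the +1 ion. For each element: B⁺ still has 2 valence electrons; Ca⁺ still has 1 valence electron; Na⁺ is the bare [Ne] core.
Core electrons are held far more tightly than valence electrons, so Na tops the IE_2 order.
Valence configurations: B⁺ [He]2s², Ca⁺ [Ar]4s¹.
The numbers (kJ/mol): B 2427, Ca 1145, Na 4562.
So the second ionization energies run Ca < B < Na.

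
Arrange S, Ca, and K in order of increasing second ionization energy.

After 1 electron has been removed, what remains? S⁺ still has 5 valence electrons; Ca⁺ still has 1 valence electron; K⁺ is the bare [Ar] core.
Pulling an electron out of a noble-gas core costs far more than removing a remaining valence electron, so K sits at the high end of IE_2.
Valence configurations: S⁺ [Ne]3s²3p³, Ca⁺ [Ar]4s¹.
Tabulated IE_2 (kJ/mol): S 2252, Ca 1145, K 3052.
Putting it together, IE_2: Ca < S < K.

Ca < S < K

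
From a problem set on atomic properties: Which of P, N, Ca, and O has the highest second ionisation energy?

O

After 1 electron has been removed, what remains? P⁺ still has 4 valence electrons; N⁺ still has 4 valence electrons; Ca⁺ still has 1 valence electron; O⁺ still has 5 valence electrons.
All are still removing valence electrons, so compare the +1 ions as you would atoms: IE_2 generally rises across a period (higher Z_eff) and falls down a group (larger shell), subject to the usual subshell exceptions.
Valence configurations: P⁺ [Ne]3s²3p², N⁺ [He]2s²2p², Ca⁺ [Ar]4s¹, O⁺ [He]2s²2p³.
Approximate IE_2 values (kJ/mol): P 1907, N 2856, Ca 1145, O 3388.
Putting it together, IE_2: Ca < P < N < O.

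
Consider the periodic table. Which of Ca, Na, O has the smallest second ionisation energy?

Ca

IE_2 is the cost of taking one more electron from the +1 cation: Ca⁺ still has 1 valence electron; Na⁺ is the bare [Ne] core; O⁺ still has 5 valence electrons.
Pulling an electron out of a noble-gas core costs far more than removing a remaining valence electron, so Na sits at the high end of IE_2.
Valence configurations: Ca⁺ [Ar]4s¹, O⁺ [He]2s²2p³.
The numbers (kJ/mol): Ca 1145, Na 4562, O 3388.
So the second ionization energies run Ca < O < Na.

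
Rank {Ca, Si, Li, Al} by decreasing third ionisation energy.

Li > Ca > Si > Al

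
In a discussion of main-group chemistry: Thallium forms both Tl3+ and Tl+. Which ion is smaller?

Both ions have Z = 81 protons, but Tl3+ has lost more electrons, so its remaining electrons feel a larger effective nuclear charge per electron and are pulled in more tightly.
Higher positive charge → smaller ion, so Tl+ > Tl3+.

Tl3+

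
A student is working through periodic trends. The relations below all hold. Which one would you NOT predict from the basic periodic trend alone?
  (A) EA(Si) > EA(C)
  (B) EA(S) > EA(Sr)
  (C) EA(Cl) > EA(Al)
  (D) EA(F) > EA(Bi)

(A)

The general trend: electron affinity increases across a period and decreases down a group.
(A) Si (period 3, group 14) vs C (period 2, group 14): the stated order contradicts the simple trend.
(B) S (period 3, group 16) vs Sr (period 5, group 2): the stated order agrees with the simple trend.
(C) Cl (period 3, group 17) vs Al (period 3, group 13): the stated order agrees with the simple trend.
(D) F (period 2, group 17) vs Bi (period 6, group 15): the stated order agrees with the simple trend.
The exception is (A): Si's larger, more diffuse 3p orbitals accept an added electron slightly more readily than C's compact 2p.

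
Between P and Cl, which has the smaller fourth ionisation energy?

P

The fourth ionization energy removes an electron from the +3 ion. For each element: P³⁺ still has 2 valence electrons; Cl³⁺ still has 4 valence electrons.
All are still removing valence electrons, so compare the +3 ions as you would atoms: IE_4 generally rises across a period (higher Z_eff) and falls down a group (larger shell), subject to the usual subshell exceptions.
Valence configurations: P³⁺ [Ne]3s², Cl³⁺ [Ne]3s²3p².
The numbers (kJ/mol): P 4964, Cl 5159.
Putting it together, IE_4: P < Cl.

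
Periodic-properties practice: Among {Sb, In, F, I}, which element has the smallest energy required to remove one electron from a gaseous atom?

F is in period 2, group 17; In is in period 5, group 13; Sb is in period 5, group 15; I is in period 5, group 17.
First ionization energy rises across a period (greater Z_eff holds electrons more tightly) and falls down a group (valence electrons are farther from the nucleus).
Neither a single period nor a single group — weigh both effects.
Sb > In: both are in period 5; the period trend gives Sb the larger value.
I > Sb: both are in period 5; the period trend gives I the larger value.
F > I: they share group 17; the group trend gives F the larger value.
Tabulated first ionization energy (kJ/mol): F 1681, In 558, Sb 831, I 1008.
The smallest energy required to remove one electron from a gaseous atom among these belongs to In.

In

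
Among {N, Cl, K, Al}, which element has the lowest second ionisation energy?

Al

After 1 electron has been removed, what remains? N⁺ still has 4 valence electrons; Cl⁺ still has 6 valence electrons; K⁺ is the bare [Ar] core; Al⁺ still has 2 valence electrons.
Breaking into a closed-shell core is much more expensive than removing a leftover valence electron — K has the largest IE_2 here.
Valence configurations: N⁺ [He]2s²2p², Cl⁺ [Ne]3s²3p⁴, Al⁺ [Ne]3s².
Tabulated IE_2 (kJ/mol): N 2856, Cl 2298, K 3052, Al 1817.
Putting it together, IE_2: Al < Cl < N < K.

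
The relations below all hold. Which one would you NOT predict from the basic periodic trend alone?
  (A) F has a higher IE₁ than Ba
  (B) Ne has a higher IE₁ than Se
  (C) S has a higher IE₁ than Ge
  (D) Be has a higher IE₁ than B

(D)

The general trend: IE₁ increases across a period and decreases down a group.
(A) F (period 2, group 17) vs Ba (period 6, group 2): the stated order agrees with the simple trend.
(B) Ne (period 2, group 18) vs Se (period 4, group 16): the stated order agrees with the simple trend.
(C) S (period 3, group 16) vs Ge (period 4, group 14): the stated order agrees with the simple trend.
(D) Be (period 2, group 2) vs B (period 2, group 13): the stated order contradicts the simple trend.
The exception is (D): removing B's lone 2p electron is easier than breaking Be's filled 2s².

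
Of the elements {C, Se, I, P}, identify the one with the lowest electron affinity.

Adding an electron releases more energy for atoms nearer the top right (short of the noble gases).
A diagonal step moves right (one effect) and down (the opposite effect) at once.
C > P: period and group pull opposite ways; the down-group shift dominates (122 vs 72 kJ/mol).
Se > C: the two effects oppose for this pair; the across-period effect wins (195 vs 122 kJ/mol).
I > Se: period and group pull opposite ways; the across-period shift dominates (295 vs 195 kJ/mol).
For reference (kJ/mol): C 122, P 72, Se 195, I 295.
The lowest electron affinity among these belongs to P.

P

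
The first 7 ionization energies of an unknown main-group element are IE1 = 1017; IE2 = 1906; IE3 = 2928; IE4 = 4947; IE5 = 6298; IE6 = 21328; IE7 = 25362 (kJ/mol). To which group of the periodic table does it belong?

Group 15

Look for the largest jump between consecutive ionization energies: IE6/IE5 ≈ 3.4, far larger than any earlier ratio.
That jump marks the point where a core electron is being removed. So the atom has 5 valence electrons.
A main-group element with 5 valence electrons is in group 15.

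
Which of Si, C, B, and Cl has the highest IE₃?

The third ionization energy removes an electron from the +2 ion. For each element: Si²⁺ still has 2 valence electrons; C²⁺ still has 2 valence electrons; B²⁺ still has 1 valence electron; Cl²⁺ still has 5 valence electrons.
All are still removing valence electrons, so compare the +2 ions as you would atoms: IE_3 generally rises across a period (higher Z_eff) and falls down a group (larger shell), subject to the usual subshell exceptions.
Valence configurations: Si²⁺ [Ne]3s², C²⁺ [He]2s², B²⁺ [He]2s¹, Cl²⁺ [Ne]3s²3p³.
Tabulated IE_3 (kJ/mol): Si 3232, C 4620, B 3660, Cl 3822.
Hence IE_3: Si < B < Cl < C.

C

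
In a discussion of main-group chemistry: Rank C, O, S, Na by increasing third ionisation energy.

S, C, O, Na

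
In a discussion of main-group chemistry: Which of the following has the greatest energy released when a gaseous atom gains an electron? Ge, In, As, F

F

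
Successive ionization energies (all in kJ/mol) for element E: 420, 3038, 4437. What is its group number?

Group 1

Look for the largest jump between consecutive ionization energies: IE2/IE1 ≈ 7.2, far larger than any earlier ratio.
That jump marks the point where a core electron is being removed. So the atom has 1 valence electron.
A main-group element with 1 valence electron is in group 1.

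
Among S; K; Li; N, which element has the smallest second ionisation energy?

The second ionization energy removes an electron from the +1 ion. For each element: S⁺ still has 5 valence electrons; K⁺ is the bare [Ar] core; Li⁺ is the bare [He] core; N⁺ still has 4 valence electrons.
Breaking into a closed-shell core is much more expensive than removing a leftover valence electron — K and Li have the largest IE_2 here.
Valence configurations: S⁺ [Ne]3s²3p³, N⁺ [He]2s²2p².
Approximate IE_2 values (kJ/mol): S 2252, K 3052, Li 7298, N 2856.
Hence IE_2: S < N < K < Li.

S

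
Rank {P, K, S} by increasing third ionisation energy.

P < S < K

The third ionization energy removes an electron from the +2 ion. For each element: P²⁺ still has 3 valence electrons; K²⁺ is already 1 electron into the core; S²⁺ still has 4 valence electrons.
Breaking into a closed-shell core is much more expensive than removing a leftover valence electron — K has the largest IE_3 here.
Valence configurations: P²⁺ [Ne]3s²3p¹, S²⁺ [Ne]3s²3p².
The numbers (kJ/mol): P 2914, K 4420, S 3357.
So the third ionization energies run P < S < K.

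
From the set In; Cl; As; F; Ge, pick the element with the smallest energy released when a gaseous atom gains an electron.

In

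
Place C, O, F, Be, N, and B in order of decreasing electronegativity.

Be is in period 2, group 2; B is in period 2, group 13; C is in period 2, group 14; N is in period 2, group 15; O is in period 2, group 16; F is in period 2, group 17.
Electronegativity increases across a period and decreases down a group, tracking effective nuclear charge and atomic size.
All lie in period 2, so electronegativity increases left to right.
So from highest to lowest: F > O > N > C > B > Be.

F > O > N > C > B > Be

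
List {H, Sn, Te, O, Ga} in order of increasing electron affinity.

H is in period 1, group 1; O is in period 2, group 16; Ga is in period 4, group 13; Sn is in period 5, group 14; Te is in period 5, group 16.
Atoms with high Z_eff and room in the valence shell (especially the halogens) have the most exothermic electron affinities.
Here both period and group differ, so the two effects have to be weighed against each other.
H > Ga: period and group pull opposite ways; the down-group shift dominates (73 vs 29 kJ/mol).
Sn > H: the two effects oppose for this pair; the across-period effect wins (107 vs 73 kJ/mol).
O > Sn: both effects reinforce here, so O is clearly the higher of the two.
Te > O: this pair runs against the simple trend — see the exception note.
Note the exception: Te has a higher electron affinity than O, contrary to the simple trend — O's compact 2p subshell gives strong electron–electron repulsion on the added electron.
For reference (kJ/mol): H 73, O 141, Ga 29, Sn 107, Te 190.
So from lowest to highest: Ga < H < Sn < O < Te.

Ga < H < Sn < O < Te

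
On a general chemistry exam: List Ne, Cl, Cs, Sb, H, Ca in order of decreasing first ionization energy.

Ne, H, Cl, Sb, Ca, Cs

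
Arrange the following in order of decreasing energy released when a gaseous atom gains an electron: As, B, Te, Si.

B is in period 2, group 13; Si is in period 3, group 14; As is in period 4, group 15; Te is in period 5, group 16.
Atoms with high Z_eff and room in the valence shell (especially the halogens) have the most exothermic electron affinities.
These sit on a diagonal, where the across-period and down-group effects partly cancel.
As > B: period and group pull opposite ways; the across-period shift dominates (78 vs 27 kJ/mol).
Si > As: period and group pull opposite ways; the down-group shift dominates (134 vs 78 kJ/mol).
Te > Si: period and group pull opposite ways; the across-period shift dominates (190 vs 134 kJ/mol).
Tabulated electron affinity (kJ/mol): B 27, Si 134, As 78, Te 190.
So from highest to lowest: Te > Si > As > B.

Te > Si > As > B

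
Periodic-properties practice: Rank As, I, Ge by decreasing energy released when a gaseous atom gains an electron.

I > Ge > As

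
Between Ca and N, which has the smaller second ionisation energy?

IE_2 is the cost of taking one more electron from the +1 cation: Ca⁺ still has 1 valence electron; N⁺ still has 4 valence electrons.
All are still removing valence electrons, so compare the +1 ions as you would atoms: IE_2 generally rises across a period (higher Z_eff) and falls down a group (larger shell), subject to the usual subshell exceptions.
Valence configurations: Ca⁺ [Ar]4s¹, N⁺ [He]2s²2p².
The numbers (kJ/mol): Ca 1145, N 2856.
Overall IE_2 order: Ca < N.

Ca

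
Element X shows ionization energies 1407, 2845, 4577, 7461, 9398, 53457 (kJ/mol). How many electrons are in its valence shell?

5

Look for the largest jump between consecutive ionization energies: IE6/IE5 ≈ 5.7, far larger than any earlier ratio.
That jump marks the point where a core electron is being removed. So the atom has 5 valence electrons.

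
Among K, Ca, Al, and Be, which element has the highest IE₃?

Be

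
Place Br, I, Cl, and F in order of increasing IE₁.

I < Br < Cl < F

Across a period the outer electron is held more tightly (higher IE₁); down a group it sits in a higher shell, more shielded, and comes off more easily.
All are in group 17, so first ionization energy increases up the group.
So from lowest to highest: I < Br < Cl < F.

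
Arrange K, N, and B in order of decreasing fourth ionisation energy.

B > N > K

The fourth ionization energy removes an electron from the +3 ion. For each element: K³⁺ is already 2 electrons into the core; N³⁺ still has 2 valence electrons; B³⁺ is the bare [He] core.
Usually core removal costs more than valence removal, but here the competition is close: a tightly held n=2 valence electron can cost more to remove than an n=3 core electron, so the actual values have to decide it.
Tabulated IE_4 (kJ/mol): K 5877, N 7475, B 25026.
Overall IE_4 order: K < N < B.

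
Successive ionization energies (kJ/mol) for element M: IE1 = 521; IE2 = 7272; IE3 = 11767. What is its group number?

Look for the largest jump between consecutive ionization energies: IE2/IE1 ≈ 14.0, far larger than any earlier ratio.
That jump marks the point where a core electron is being removed. So the atom has 1 valence electron.
A main-group element with 1 valence electron is in group 1.

Group 1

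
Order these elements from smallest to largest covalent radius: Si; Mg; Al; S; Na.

S < Si < Al < Mg < Na

Na is in period 3, group 1; Mg is in period 3, group 2; Al is in period 3, group 13; Si is in period 3, group 14; S is in period 3, group 16.
Atomic radius shrinks across a period as nuclear charge pulls the same shell inward, and grows down a group as new shells are added.
All lie in period 3, so atomic radius increases right to left.
So from smallest to largest: S < Si < Al < Mg < Na.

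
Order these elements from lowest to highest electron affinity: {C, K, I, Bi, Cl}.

K, Bi, C, I, Cl

Adding an electron releases more energy for atoms nearer the top right (short of the noble gases).
Here both period and group differ, so the two effects have to be weighed against each other.
Bi > K: period and group pull opposite ways; the across-period shift dominates (91 vs 48 kJ/mol).
C > Bi: the two effects oppose for this pair; the down-group effect wins (122 vs 91 kJ/mol).
I > C: period and group pull opposite ways; the across-period shift dominates (295 vs 122 kJ/mol).
Cl > I: they share group 17; the group trend gives Cl the larger value.
For reference (kJ/mol): C 122, Cl 349, K 48, I 295, Bi 91.
So from lowest to highest: K < Bi < C < I < Cl.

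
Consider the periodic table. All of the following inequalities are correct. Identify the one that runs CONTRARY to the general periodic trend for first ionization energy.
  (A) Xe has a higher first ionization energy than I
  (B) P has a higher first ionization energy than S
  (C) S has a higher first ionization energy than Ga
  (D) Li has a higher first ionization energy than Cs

(B)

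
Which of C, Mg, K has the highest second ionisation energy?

K

After 1 electron has been removed, what remains? C⁺ still has 3 valence electrons; Mg⁺ still has 1 valence electron; K⁺ is the bare [Ar] core.
Breaking into a closed-shell core is much more expensive than removing a leftover valence electron — K has the largest IE_2 here.
Valence configurations: C⁺ [He]2s²2p¹, Mg⁺ [Ne]3s¹.
The numbers (kJ/mol): C 2353, Mg 1451, K 3052.
Putting it together, IE_2: Mg < C < K.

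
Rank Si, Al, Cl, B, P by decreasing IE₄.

B > Al > Cl > P > Si

Consider each +3 ion: Si³⁺ still has 1 valence electron; Al³⁺ is the bare [Ne] core; Cl³⁺ still has 4 valence electrons; B³⁺ is the bare [He] core; P³⁺ still has 2 valence electrons.
Breaking into a closed-shell core is much more expensive than removing a leftover valence electron — Al and B have the largest IE_4 here.
Valence configurations: Si³⁺ [Ne]3s¹, Cl³⁺ [Ne]3s²3p², P³⁺ [Ne]3s².
The numbers (kJ/mol): Si 4356, Al 11577, Cl 5159, B 25026, P 4964.
Overall IE_4 order: Si < P < Cl < Al < B.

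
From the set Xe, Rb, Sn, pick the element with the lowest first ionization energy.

Rb is in period 5, group 1; Sn is in period 5, group 14; Xe is in period 5, group 18.
First ionization energy rises across a period (greater Z_eff holds electrons more tightly) and falls down a group (valence electrons are farther from the nucleus).
All lie in period 5, so first ionization energy increases left to right.
The lowest first ionization energy among these belongs to Rb.

Rb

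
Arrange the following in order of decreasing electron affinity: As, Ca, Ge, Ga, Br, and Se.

Br > Se > Ge > As > Ga > Ca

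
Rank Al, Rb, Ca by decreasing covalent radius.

Al is in period 3, group 13; Ca is in period 4, group 2; Rb is in period 5, group 1.
Radius decreases left→right (rising Z_eff, same n) and increases top→bottom (higher n).
Neither a single period nor a single group — weigh both effects.
Ca > Al: relative to Al, both the across-period and down-group shifts push Ca's atomic radius up.
Rb > Ca: relative to Ca, both the across-period and down-group shifts push Rb's atomic radius up.
Approximate values (pm): Al 126, Ca 171, Rb 210.
So from largest to smallest: Rb > Ca > Al.

Rb > Ca > Al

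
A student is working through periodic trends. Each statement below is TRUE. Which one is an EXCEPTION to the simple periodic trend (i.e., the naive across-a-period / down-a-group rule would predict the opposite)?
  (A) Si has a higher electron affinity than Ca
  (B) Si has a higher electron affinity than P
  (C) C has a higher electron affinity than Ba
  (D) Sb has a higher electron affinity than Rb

The general trend: electron affinity increases across a period and decreases down a group.
(A) Si (period 3, group 14) vs Ca (period 4, group 2): the stated order agrees with the simple trend.
(B) Si (period 3, group 14) vs P (period 3, group 15): the stated order contradicts the simple trend.
(C) C (period 2, group 14) vs Ba (period 6, group 2): the stated order agrees with the simple trend.
(D) Sb (period 5, group 15) vs Rb (period 5, group 1): the stated order agrees with the simple trend.
The exception is (B): adding an electron to P's half-filled 3p³ is unfavourable, so Si (3p²) has the more exothermic EA.

(B)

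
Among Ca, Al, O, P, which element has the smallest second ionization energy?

Ca

Consider each +1 ion: Ca⁺ still has 1 valence electron; Al⁺ still has 2 valence electrons; O⁺ still has 5 valence electrons; P⁺ still has 4 valence electrons.
All are still removing valence electrons, so compare the +1 ions as you would atoms: IE_2 generally rises across a period (higher Z_eff) and falls down a group (larger shell), subject to the usual subshell exceptions.
Valence configurations: Ca⁺ [Ar]4s¹, Al⁺ [Ne]3s², O⁺ [He]2s²2p³, P⁺ [Ne]3s²3p².
Approximate IE_2 values (kJ/mol): Ca 1145, Al 1817, O 3388, P 1907.
Putting it together, IE_2: Ca < Al < P < O.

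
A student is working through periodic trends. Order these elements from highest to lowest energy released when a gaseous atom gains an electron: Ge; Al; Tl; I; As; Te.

Al is in period 3, group 13; Ge is in period 4, group 14; As is in period 4, group 15; Te is in period 5, group 16; I is in period 5, group 17; Tl is in period 6, group 13.
Atoms with high Z_eff and room in the valence shell (especially the halogens) have the most exothermic electron affinities.
Here both period and group differ, so the two effects have to be weighed against each other.
Al > Tl: they share group 13; the group trend gives Al the larger value.
As > Al: period and group pull opposite ways; the across-period shift dominates (78 vs 42 kJ/mol).
Ge > As: this pair runs against the simple trend — see the exception note.
Te > Ge: the two effects oppose for this pair; the across-period effect wins (190 vs 119 kJ/mol).
I > Te: I lies to the right of Te in period 5, so the across-period effect alone puts I higher.
Note the exception: Ge has a higher electron affinity than As, contrary to the simple trend — adding an electron to As's half-filled 4p³ is unfavourable, so Ge (4p²) has the more exothermic EA.
Approximate values (kJ/mol): Al 42, Ge 119, As 78, Te 190, I 295, Tl 19.
So from highest to lowest: I > Te > Ge > As > Al > Tl.

I > Te > Ge > As > Al > Tl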